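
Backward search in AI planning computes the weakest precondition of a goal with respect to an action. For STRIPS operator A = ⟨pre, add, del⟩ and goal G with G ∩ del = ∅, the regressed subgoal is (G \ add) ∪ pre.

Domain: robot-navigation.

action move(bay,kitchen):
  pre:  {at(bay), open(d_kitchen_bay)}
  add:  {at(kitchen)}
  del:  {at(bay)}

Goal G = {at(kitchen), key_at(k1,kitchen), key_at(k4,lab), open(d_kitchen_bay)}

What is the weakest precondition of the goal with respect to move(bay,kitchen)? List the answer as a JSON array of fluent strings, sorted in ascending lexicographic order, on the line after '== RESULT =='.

Compute (G \ add) ∪ pre:
  G ∩ del = {}  (empty — regression defined)
  G \ add = {at(kitchen), key_at(k1,kitchen), key_at(k4,lab), open(d_kitchen_bay)} \ {at(kitchen)} = {key_at(k1,kitchen), key_at(k4,lab), open(d_kitchen_bay)}
  ∪ pre   = {key_at(k1,kitchen), key_at(k4,lab), open(d_kitchen_bay)} ∪ {at(bay), open(d_kitchen_bay)}
          = {at(bay), key_at(k1,kitchen), key_at(k4,lab), open(d_kitchen_bay)}

== RESULT ==
["at(bay)", "key_at(k1,kitchen)", "key_at(k4,lab)", "open(d_kitchen_bay)"]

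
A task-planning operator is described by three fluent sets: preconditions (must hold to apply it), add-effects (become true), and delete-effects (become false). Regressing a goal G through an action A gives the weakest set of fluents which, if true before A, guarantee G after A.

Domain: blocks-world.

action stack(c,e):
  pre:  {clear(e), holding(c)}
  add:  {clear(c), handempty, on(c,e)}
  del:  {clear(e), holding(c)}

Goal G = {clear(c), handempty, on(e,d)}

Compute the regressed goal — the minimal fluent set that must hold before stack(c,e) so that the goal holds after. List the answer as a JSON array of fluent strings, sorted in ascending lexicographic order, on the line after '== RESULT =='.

Compute (G \ add) ∪ pre:
  G ∩ del = {}  (empty — regression defined)
  G \ add = {clear(c), handempty, on(e,d)} \ {clear(c), handempty, on(c,e)} = {on(e,d)}
  ∪ pre   = {on(e,d)} ∪ {clear(e), holding(c)}
          = {clear(e), holding(c), on(e,d)}

== RESULT ==
["clear(e)", "holding(c)", "on(e,d)"]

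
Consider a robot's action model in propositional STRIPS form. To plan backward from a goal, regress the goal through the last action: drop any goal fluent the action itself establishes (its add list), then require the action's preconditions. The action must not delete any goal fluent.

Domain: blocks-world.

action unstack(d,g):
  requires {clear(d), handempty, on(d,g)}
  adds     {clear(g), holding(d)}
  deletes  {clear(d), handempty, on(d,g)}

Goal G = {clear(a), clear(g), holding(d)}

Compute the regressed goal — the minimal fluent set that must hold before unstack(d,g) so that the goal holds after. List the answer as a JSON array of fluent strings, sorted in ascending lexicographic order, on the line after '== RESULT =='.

Compute (G \ add) ∪ pre:
  G ∩ del = {}  (empty — regression defined)
  G \ add = {clear(a), clear(g), holding(d)} \ {clear(g), holding(d)} = {clear(a)}
  ∪ pre   = {clear(a)} ∪ {clear(d), handempty, on(d,g)}
          = {clear(a), clear(d), handempty, on(d,g)}

== RESULT ==
["clear(a)", "clear(d)", "handempty", "on(d,g)"]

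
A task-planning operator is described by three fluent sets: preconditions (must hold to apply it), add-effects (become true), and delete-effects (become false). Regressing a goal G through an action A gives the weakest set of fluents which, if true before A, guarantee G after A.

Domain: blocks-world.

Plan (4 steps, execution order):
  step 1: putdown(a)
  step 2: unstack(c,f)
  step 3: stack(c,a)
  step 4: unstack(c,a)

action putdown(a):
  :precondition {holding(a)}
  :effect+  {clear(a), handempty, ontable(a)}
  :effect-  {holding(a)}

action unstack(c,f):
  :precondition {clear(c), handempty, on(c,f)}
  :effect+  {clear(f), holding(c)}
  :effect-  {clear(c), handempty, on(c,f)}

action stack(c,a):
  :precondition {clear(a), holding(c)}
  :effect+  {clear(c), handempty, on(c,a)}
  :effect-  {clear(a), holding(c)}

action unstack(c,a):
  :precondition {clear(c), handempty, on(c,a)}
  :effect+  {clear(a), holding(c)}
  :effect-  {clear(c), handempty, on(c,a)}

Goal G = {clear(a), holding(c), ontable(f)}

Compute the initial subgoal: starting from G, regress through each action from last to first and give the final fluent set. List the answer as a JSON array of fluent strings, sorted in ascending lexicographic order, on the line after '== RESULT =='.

Work backward from the goal:
  through step 4 (unstack(c,a)): drop {clear(a), holding(c)}, keep {ontable(f)}, require {clear(c), handempty, on(c,a)}
    → {clear(c), handempty, on(c,a), ontable(f)}
  through step 3 (stack(c,a)): drop {clear(c), handempty, on(c,a)}, keep {ontable(f)}, require {clear(a), holding(c)}
    → {clear(a), holding(c), ontable(f)}
  through step 2 (unstack(c,f)): drop {holding(c)}, keep {clear(a), ontable(f)}, require {clear(c), handempty, on(c,f)}
    → {clear(a), clear(c), handempty, on(c,f), ontable(f)}
  through step 1 (putdown(a)): drop {clear(a), handempty}, keep {clear(c), on(c,f), ontable(f)}, require {holding(a)}
    → {clear(c), holding(a), on(c,f), ontable(f)}

== RESULT ==
["clear(c)", "holding(a)", "on(c,f)", "ontable(f)"]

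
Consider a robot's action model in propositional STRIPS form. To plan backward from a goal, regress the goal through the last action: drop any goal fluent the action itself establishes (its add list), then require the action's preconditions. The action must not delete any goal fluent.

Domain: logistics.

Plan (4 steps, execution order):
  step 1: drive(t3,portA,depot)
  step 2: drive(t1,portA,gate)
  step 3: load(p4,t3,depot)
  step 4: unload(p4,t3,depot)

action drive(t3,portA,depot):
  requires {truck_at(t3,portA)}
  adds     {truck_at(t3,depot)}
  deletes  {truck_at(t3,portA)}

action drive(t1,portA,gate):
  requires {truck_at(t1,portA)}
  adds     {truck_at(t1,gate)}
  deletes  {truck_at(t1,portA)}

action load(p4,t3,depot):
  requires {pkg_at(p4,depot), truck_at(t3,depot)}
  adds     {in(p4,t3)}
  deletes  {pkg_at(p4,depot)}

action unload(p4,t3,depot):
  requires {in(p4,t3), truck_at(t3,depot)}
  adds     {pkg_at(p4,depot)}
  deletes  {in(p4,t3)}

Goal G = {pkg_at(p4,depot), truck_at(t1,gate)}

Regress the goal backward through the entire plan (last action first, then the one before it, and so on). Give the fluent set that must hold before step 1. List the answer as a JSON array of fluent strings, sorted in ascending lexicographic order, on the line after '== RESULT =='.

Regress step by step:
  through step 4 (unload(p4,t3,depot)): drop {pkg_at(p4,depot)}, keep {truck_at(t1,gate)}, require {in(p4,t3), truck_at(t3,depot)}
    → {in(p4,t3), truck_at(t1,gate), truck_at(t3,depot)}
  through step 3 (load(p4,t3,depot)): drop {in(p4,t3)}, keep {truck_at(t1,gate), truck_at(t3,depot)}, require {pkg_at(p4,depot), truck_at(t3,depot)}
    → {pkg_at(p4,depot), truck_at(t1,gate), truck_at(t3,depot)}
  through step 2 (drive(t1,portA,gate)): drop {truck_at(t1,gate)}, keep {pkg_at(p4,depot), truck_at(t3,depot)}, require {truck_at(t1,portA)}
    → {pkg_at(p4,depot), truck_at(t1,portA), truck_at(t3,depot)}
  through step 1 (drive(t3,portA,depot)): drop {truck_at(t3,depot)}, keep {pkg_at(p4,depot), truck_at(t1,portA)}, require {truck_at(t3,portA)}
    → {pkg_at(p4,depot), truck_at(t1,portA), truck_at(t3,portA)}

== RESULT ==
["pkg_at(p4,depot)", "truck_at(t1,portA)", "truck_at(t3,portA)"]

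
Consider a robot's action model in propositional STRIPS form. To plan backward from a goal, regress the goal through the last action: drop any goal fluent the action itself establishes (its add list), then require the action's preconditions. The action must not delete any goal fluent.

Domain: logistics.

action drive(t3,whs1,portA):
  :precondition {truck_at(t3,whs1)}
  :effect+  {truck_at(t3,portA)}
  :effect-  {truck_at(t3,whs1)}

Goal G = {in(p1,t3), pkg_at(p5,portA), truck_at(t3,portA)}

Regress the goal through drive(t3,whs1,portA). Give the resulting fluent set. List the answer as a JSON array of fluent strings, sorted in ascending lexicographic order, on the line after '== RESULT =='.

Compute (G \ add) ∪ pre:
  G ∩ del = {}  (empty — regression defined)
  G \ add = {in(p1,t3), pkg_at(p5,portA), truck_at(t3,portA)} \ {truck_at(t3,portA)} = {in(p1,t3), pkg_at(p5,portA)}
  ∪ pre   = {in(p1,t3), pkg_at(p5,portA)} ∪ {truck_at(t3,whs1)}
          = {in(p1,t3), pkg_at(p5,portA), truck_at(t3,whs1)}

== RESULT ==
["in(p1,t3)", "pkg_at(p5,portA)", "truck_at(t3,whs1)"]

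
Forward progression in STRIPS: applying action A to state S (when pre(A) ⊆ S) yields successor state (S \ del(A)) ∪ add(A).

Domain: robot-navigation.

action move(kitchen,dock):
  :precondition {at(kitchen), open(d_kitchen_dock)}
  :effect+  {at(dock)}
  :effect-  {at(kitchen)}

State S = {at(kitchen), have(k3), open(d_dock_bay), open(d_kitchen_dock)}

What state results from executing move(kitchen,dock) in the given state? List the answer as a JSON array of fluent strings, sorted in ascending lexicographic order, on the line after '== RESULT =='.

Compute (S \ del) ∪ add:
  pre ⊆ S: {at(kitchen), open(d_kitchen_dock)} ⊆ S  — applicable
  S \ del = {have(k3), open(d_dock_bay), open(d_kitchen_dock)}
  ∪ add   = {at(dock), have(k3), open(d_dock_bay), open(d_kitchen_dock)}

== RESULT ==
["at(dock)", "have(k3)", "open(d_dock_bay)", "open(d_kitchen_dock)"]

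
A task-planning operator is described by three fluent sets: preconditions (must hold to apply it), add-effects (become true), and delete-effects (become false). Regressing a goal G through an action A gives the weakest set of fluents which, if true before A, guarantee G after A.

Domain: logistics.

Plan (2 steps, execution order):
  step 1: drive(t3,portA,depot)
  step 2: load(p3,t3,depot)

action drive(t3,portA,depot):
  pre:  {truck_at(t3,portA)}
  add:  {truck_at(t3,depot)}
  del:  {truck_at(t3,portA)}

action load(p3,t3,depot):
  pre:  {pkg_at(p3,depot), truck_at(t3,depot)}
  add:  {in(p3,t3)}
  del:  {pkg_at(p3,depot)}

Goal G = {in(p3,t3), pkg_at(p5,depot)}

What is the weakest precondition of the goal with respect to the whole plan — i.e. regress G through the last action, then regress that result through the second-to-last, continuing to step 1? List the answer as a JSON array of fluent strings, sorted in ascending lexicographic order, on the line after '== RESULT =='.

Work backward from the goal:
  through step 2 (load(p3,t3,depot)): drop {in(p3,t3)}, keep {pkg_at(p5,depot)}, require {pkg_at(p3,depot), truck_at(t3,depot)}
    → {pkg_at(p3,depot), pkg_at(p5,depot), truck_at(t3,depot)}
  through step 1 (drive(t3,portA,depot)): drop {truck_at(t3,depot)}, keep {pkg_at(p3,depot), pkg_at(p5,depot)}, require {truck_at(t3,portA)}
    → {pkg_at(p3,depot), pkg_at(p5,depot), truck_at(t3,portA)}

== RESULT ==
["pkg_at(p3,depot)", "pkg_at(p5,depot)", "truck_at(t3,portA)"]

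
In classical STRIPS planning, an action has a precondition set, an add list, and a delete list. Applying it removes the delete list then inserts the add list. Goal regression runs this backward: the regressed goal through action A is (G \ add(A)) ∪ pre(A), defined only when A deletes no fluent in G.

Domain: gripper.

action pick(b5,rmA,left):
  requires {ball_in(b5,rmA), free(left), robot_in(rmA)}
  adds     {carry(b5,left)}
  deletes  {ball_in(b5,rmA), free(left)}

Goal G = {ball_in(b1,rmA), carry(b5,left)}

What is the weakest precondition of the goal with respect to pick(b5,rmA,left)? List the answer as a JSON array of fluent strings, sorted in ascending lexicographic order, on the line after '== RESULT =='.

Regress:
  G ∩ del = {}  (empty — regression defined)
  G \ add = {ball_in(b1,rmA), carry(b5,left)} \ {carry(b5,left)} = {ball_in(b1,rmA)}
  ∪ pre   = {ball_in(b1,rmA)} ∪ {ball_in(b5,rmA), free(left), robot_in(rmA)}
          = {ball_in(b1,rmA), ball_in(b5,rmA), free(left), robot_in(rmA)}

== RESULT ==
["ball_in(b1,rmA)", "ball_in(b5,rmA)", "free(left)", "robot_in(rmA)"]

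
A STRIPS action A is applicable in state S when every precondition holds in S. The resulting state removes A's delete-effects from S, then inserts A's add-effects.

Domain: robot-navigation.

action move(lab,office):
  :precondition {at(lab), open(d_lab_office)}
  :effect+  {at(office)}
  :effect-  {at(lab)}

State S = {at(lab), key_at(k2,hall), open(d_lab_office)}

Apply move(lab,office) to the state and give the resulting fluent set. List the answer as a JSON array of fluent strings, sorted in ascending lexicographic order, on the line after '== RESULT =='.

Progress:
  pre ⊆ S: {at(lab), open(d_lab_office)} ⊆ S  — applicable
  S \ del = {key_at(k2,hall), open(d_lab_office)}
  ∪ add   = {at(office), key_at(k2,hall), open(d_lab_office)}

== RESULT ==
["at(office)", "key_at(k2,hall)", "open(d_lab_office)"]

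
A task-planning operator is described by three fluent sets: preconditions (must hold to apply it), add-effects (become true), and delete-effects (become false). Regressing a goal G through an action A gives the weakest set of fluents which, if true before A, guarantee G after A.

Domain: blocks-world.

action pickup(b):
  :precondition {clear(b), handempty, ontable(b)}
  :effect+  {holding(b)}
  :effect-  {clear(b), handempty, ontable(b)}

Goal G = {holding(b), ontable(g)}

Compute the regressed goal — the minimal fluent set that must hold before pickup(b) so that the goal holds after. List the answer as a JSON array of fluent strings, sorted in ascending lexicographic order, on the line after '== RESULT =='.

Compute (G \ add) ∪ pre:
  G ∩ del = {}  (empty — regression defined)
  G \ add = {holding(b), ontable(g)} \ {holding(b)} = {ontable(g)}
  ∪ pre   = {ontable(g)} ∪ {clear(b), handempty, ontable(b)}
          = {clear(b), handempty, ontable(b), ontable(g)}

== RESULT ==
["clear(b)", "handempty", "ontable(b)", "ontable(g)"]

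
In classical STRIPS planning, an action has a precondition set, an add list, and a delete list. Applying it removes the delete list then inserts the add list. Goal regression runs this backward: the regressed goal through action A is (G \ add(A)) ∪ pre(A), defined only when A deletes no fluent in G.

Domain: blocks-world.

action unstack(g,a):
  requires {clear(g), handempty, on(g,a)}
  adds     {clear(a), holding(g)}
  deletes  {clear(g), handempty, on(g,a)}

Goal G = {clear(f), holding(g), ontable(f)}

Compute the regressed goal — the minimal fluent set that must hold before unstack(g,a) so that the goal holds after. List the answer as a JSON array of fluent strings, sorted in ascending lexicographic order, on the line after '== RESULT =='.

Compute (G \ add) ∪ pre:
  G ∩ del = {}  (empty — regression defined)
  G \ add = {clear(f), holding(g), ontable(f)} \ {clear(a), holding(g)} = {clear(f), ontable(f)}
  ∪ pre   = {clear(f), ontable(f)} ∪ {clear(g), handempty, on(g,a)}
          = {clear(f), clear(g), handempty, on(g,a), ontable(f)}

== RESULT ==
["clear(f)", "clear(g)", "handempty", "on(g,a)", "ontable(f)"]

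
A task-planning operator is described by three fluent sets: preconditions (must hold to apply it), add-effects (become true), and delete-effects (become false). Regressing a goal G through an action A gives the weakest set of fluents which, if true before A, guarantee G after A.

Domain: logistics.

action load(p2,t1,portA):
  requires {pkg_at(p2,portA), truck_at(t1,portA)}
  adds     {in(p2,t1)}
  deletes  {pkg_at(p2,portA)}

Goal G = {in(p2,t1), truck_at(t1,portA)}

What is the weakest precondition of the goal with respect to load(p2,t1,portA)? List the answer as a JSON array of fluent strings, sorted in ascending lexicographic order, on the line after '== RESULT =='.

Compute (G \ add) ∪ pre:
  G ∩ del = {}  (empty — regression defined)
  G \ add = {in(p2,t1), truck_at(t1,portA)} \ {in(p2,t1)} = {truck_at(t1,portA)}
  ∪ pre   = {truck_at(t1,portA)} ∪ {pkg_at(p2,portA), truck_at(t1,portA)}
          = {pkg_at(p2,portA), truck_at(t1,portA)}

== RESULT ==
["pkg_at(p2,portA)", "truck_at(t1,portA)"]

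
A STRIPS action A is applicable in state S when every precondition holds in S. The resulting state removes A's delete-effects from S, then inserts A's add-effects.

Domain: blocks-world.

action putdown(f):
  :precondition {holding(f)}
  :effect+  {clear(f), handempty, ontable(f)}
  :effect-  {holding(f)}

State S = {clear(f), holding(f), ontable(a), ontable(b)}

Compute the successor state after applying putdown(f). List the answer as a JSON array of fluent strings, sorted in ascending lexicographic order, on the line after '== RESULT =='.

Compute (S \ del) ∪ add:
  pre ⊆ S: {holding(f)} ⊆ S  — applicable
  S \ del = {clear(f), ontable(a), ontable(b)}
  ∪ add   = {clear(f), handempty, ontable(a), ontable(b), ontable(f)}

== RESULT ==
["clear(f)", "handempty", "ontable(a)", "ontable(b)", "ontable(f)"]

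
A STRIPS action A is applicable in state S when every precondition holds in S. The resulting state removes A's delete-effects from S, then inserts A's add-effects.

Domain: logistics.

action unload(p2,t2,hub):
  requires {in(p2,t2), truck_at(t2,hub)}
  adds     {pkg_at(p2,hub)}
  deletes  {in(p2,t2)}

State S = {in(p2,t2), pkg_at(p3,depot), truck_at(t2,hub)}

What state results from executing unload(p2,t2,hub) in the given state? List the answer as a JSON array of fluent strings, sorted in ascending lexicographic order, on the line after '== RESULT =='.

Compute (S \ del) ∪ add:
  pre ⊆ S: {in(p2,t2), truck_at(t2,hub)} ⊆ S  — applicable
  S \ del = {pkg_at(p3,depot), truck_at(t2,hub)}
  ∪ add   = {pkg_at(p2,hub), pkg_at(p3,depot), truck_at(t2,hub)}

== RESULT ==
["pkg_at(p2,hub)", "pkg_at(p3,depot)", "truck_at(t2,hub)"]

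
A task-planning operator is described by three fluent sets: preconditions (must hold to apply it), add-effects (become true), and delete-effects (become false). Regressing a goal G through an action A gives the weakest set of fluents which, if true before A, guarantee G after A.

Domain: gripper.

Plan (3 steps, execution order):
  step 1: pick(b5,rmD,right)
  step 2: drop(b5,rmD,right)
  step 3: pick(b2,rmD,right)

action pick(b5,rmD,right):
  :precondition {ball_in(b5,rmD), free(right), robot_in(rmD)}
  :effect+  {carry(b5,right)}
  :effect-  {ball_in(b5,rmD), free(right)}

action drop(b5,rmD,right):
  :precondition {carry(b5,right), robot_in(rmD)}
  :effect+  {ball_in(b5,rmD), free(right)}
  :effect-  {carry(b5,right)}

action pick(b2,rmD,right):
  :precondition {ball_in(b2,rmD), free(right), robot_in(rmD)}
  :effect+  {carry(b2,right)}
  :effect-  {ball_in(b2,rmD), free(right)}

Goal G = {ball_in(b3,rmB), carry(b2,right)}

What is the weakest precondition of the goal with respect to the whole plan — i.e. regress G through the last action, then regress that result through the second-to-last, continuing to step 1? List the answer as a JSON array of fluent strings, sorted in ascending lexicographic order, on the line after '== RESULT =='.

Regress step by step:
  through step 3 (pick(b2,rmD,right)): drop {carry(b2,right)}, keep {ball_in(b3,rmB)}, require {ball_in(b2,rmD), free(right), robot_in(rmD)}
    → {ball_in(b2,rmD), ball_in(b3,rmB), free(right), robot_in(rmD)}
  through step 2 (drop(b5,rmD,right)): drop {free(right)}, keep {ball_in(b2,rmD), ball_in(b3,rmB), robot_in(rmD)}, require {carry(b5,right), robot_in(rmD)}
    → {ball_in(b2,rmD), ball_in(b3,rmB), carry(b5,right), robot_in(rmD)}
  through step 1 (pick(b5,rmD,right)): drop {carry(b5,right)}, keep {ball_in(b2,rmD), ball_in(b3,rmB), robot_in(rmD)}, require {ball_in(b5,rmD), free(right), robot_in(rmD)}
    → {ball_in(b2,rmD), ball_in(b3,rmB), ball_in(b5,rmD), free(right), robot_in(rmD)}

== RESULT ==
["ball_in(b2,rmD)", "ball_in(b3,rmB)", "ball_in(b5,rmD)", "free(right)", "robot_in(rmD)"]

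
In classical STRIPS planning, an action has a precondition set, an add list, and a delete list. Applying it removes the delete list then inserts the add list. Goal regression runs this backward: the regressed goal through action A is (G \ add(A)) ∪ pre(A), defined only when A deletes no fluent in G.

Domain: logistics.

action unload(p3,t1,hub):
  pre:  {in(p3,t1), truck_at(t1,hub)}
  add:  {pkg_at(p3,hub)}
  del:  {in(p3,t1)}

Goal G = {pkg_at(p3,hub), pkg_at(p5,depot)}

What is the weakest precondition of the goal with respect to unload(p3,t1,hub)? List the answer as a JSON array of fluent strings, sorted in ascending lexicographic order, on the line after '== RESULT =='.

Compute (G \ add) ∪ pre:
  G ∩ del = {}  (empty — regression defined)
  G \ add = {pkg_at(p3,hub), pkg_at(p5,depot)} \ {pkg_at(p3,hub)} = {pkg_at(p5,depot)}
  ∪ pre   = {pkg_at(p5,depot)} ∪ {in(p3,t1), truck_at(t1,hub)}
          = {in(p3,t1), pkg_at(p5,depot), truck_at(t1,hub)}

== RESULT ==
["in(p3,t1)", "pkg_at(p5,depot)", "truck_at(t1,hub)"]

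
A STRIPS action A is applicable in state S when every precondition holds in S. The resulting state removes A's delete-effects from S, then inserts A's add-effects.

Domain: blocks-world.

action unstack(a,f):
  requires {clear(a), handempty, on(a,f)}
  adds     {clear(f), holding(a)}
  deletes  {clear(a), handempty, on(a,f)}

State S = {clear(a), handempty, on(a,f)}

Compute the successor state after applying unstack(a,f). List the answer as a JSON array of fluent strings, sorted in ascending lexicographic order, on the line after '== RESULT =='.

Compute (S \ del) ∪ add:
  pre ⊆ S: {clear(a), handempty, on(a,f)} ⊆ S  — applicable
  S \ del = {}
  ∪ add   = {clear(f), holding(a)}

== RESULT ==
["clear(f)", "holding(a)"]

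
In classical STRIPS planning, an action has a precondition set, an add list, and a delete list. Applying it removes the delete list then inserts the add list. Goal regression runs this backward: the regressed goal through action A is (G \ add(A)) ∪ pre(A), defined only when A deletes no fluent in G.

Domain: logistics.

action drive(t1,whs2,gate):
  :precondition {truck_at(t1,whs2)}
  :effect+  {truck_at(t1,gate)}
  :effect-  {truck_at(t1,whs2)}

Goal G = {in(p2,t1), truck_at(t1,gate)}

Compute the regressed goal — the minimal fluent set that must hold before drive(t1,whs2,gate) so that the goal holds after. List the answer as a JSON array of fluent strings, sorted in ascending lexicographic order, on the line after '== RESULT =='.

Compute (G \ add) ∪ pre:
  G ∩ del = {}  (empty — regression defined)
  G \ add = {in(p2,t1), truck_at(t1,gate)} \ {truck_at(t1,gate)} = {in(p2,t1)}
  ∪ pre   = {in(p2,t1)} ∪ {truck_at(t1,whs2)}
          = {in(p2,t1), truck_at(t1,whs2)}

== RESULT ==
["in(p2,t1)", "truck_at(t1,whs2)"]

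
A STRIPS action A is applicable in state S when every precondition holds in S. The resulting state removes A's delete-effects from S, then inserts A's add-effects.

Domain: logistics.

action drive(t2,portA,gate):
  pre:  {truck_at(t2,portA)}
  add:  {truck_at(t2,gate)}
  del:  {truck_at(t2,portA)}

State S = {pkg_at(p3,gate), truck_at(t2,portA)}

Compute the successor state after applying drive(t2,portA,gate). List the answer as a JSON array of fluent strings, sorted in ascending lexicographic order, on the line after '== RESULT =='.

Compute (S \ del) ∪ add:
  pre ⊆ S: {truck_at(t2,portA)} ⊆ S  — applicable
  S \ del = {pkg_at(p3,gate)}
  ∪ add   = {pkg_at(p3,gate), truck_at(t2,gate)}

== RESULT ==
["pkg_at(p3,gate)", "truck_at(t2,gate)"]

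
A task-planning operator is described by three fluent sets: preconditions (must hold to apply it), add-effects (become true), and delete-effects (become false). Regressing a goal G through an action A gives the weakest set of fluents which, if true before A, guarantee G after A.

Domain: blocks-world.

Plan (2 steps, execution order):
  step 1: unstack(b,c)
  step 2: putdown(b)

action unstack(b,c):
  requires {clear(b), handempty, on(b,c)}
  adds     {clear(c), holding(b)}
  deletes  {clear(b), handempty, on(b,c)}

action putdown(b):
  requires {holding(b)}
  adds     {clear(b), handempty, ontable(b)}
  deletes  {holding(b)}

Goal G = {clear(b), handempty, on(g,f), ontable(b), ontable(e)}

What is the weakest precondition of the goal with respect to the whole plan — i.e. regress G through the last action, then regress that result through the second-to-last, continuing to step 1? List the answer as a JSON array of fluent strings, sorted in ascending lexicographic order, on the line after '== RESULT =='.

Work backward from the goal:
  through step 2 (putdown(b)): drop {clear(b), handempty, ontable(b)}, keep {on(g,f), ontable(e)}, require {holding(b)}
    → {holding(b), on(g,f), ontable(e)}
  through step 1 (unstack(b,c)): drop {holding(b)}, keep {on(g,f), ontable(e)}, require {clear(b), handempty, on(b,c)}
    → {clear(b), handempty, on(b,c), on(g,f), ontable(e)}

== RESULT ==
["clear(b)", "handempty", "on(b,c)", "on(g,f)", "ontable(e)"]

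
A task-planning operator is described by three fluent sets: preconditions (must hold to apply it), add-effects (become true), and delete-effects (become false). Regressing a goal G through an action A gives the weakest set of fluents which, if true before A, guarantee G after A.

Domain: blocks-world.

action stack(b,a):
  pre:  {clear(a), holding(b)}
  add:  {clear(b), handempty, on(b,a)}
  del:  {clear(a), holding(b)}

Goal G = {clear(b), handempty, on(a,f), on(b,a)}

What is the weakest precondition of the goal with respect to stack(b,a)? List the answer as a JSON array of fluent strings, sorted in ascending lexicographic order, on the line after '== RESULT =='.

Regress:
  G ∩ del = {}  (empty — regression defined)
  G \ add = {clear(b), handempty, on(a,f), on(b,a)} \ {clear(b), handempty, on(b,a)} = {on(a,f)}
  ∪ pre   = {on(a,f)} ∪ {clear(a), holding(b)}
          = {clear(a), holding(b), on(a,f)}

== RESULT ==
["clear(a)", "holding(b)", "on(a,f)"]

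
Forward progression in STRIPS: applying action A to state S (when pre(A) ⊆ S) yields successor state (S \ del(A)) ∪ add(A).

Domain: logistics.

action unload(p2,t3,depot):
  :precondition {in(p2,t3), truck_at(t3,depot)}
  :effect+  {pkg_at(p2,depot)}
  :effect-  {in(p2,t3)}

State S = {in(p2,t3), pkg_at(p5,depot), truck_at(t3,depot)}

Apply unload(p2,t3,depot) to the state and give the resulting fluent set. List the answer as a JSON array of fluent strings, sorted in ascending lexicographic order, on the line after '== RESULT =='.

Compute (S \ del) ∪ add:
  pre ⊆ S: {in(p2,t3), truck_at(t3,depot)} ⊆ S  — applicable
  S \ del = {pkg_at(p5,depot), truck_at(t3,depot)}
  ∪ add   = {pkg_at(p2,depot), pkg_at(p5,depot), truck_at(t3,depot)}

== RESULT ==
["pkg_at(p2,depot)", "pkg_at(p5,depot)", "truck_at(t3,depot)"]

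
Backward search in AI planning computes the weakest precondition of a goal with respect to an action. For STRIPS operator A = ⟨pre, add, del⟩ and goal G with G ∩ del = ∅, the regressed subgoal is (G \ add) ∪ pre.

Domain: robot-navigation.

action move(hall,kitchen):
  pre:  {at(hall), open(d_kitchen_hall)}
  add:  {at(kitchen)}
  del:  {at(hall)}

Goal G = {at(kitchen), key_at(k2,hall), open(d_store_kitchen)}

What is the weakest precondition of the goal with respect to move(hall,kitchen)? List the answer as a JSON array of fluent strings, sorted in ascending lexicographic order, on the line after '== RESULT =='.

Compute (G \ add) ∪ pre:
  G ∩ del = {}  (empty — regression defined)
  G \ add = {at(kitchen), key_at(k2,hall), open(d_store_kitchen)} \ {at(kitchen)} = {key_at(k2,hall), open(d_store_kitchen)}
  ∪ pre   = {key_at(k2,hall), open(d_store_kitchen)} ∪ {at(hall), open(d_kitchen_hall)}
          = {at(hall), key_at(k2,hall), open(d_kitchen_hall), open(d_store_kitchen)}

== RESULT ==
["at(hall)", "key_at(k2,hall)", "open(d_kitchen_hall)", "open(d_store_kitchen)"]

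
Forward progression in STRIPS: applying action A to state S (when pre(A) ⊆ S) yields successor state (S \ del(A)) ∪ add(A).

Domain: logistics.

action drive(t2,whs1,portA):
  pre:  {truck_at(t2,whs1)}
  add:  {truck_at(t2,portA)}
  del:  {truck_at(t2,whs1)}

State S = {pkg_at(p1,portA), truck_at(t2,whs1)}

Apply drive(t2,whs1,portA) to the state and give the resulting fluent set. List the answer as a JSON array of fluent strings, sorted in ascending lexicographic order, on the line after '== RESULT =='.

Compute (S \ del) ∪ add:
  pre ⊆ S: {truck_at(t2,whs1)} ⊆ S  — applicable
  S \ del = {pkg_at(p1,portA)}
  ∪ add   = {pkg_at(p1,portA), truck_at(t2,portA)}

== RESULT ==
["pkg_at(p1,portA)", "truck_at(t2,portA)"]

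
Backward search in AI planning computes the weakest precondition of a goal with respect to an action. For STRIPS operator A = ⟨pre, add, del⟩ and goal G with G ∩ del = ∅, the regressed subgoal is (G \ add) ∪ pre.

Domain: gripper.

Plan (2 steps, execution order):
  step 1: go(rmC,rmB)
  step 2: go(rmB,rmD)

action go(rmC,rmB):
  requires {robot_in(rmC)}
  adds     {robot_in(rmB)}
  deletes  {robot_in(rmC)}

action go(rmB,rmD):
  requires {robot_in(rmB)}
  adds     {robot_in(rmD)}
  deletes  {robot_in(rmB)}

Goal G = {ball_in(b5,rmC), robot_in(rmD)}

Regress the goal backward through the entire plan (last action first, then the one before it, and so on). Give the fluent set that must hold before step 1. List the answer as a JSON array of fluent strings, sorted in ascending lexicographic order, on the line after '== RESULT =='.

Work backward from the goal:
  through step 2 (go(rmB,rmD)): drop {robot_in(rmD)}, keep {ball_in(b5,rmC)}, require {robot_in(rmB)}
    → {ball_in(b5,rmC), robot_in(rmB)}
  through step 1 (go(rmC,rmB)): drop {robot_in(rmB)}, keep {ball_in(b5,rmC)}, require {robot_in(rmC)}
    → {ball_in(b5,rmC), robot_in(rmC)}

== RESULT ==
["ball_in(b5,rmC)", "robot_in(rmC)"]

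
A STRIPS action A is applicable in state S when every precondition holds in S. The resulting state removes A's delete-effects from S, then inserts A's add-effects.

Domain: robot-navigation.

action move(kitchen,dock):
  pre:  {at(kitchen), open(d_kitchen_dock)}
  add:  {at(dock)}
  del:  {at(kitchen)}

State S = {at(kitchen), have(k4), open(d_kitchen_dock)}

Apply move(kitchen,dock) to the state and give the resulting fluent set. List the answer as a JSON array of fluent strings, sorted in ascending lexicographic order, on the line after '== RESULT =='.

Compute (S \ del) ∪ add:
  pre ⊆ S: {at(kitchen), open(d_kitchen_dock)} ⊆ S  — applicable
  S \ del = {have(k4), open(d_kitchen_dock)}
  ∪ add   = {at(dock), have(k4), open(d_kitchen_dock)}

== RESULT ==
["at(dock)", "have(k4)", "open(d_kitchen_dock)"]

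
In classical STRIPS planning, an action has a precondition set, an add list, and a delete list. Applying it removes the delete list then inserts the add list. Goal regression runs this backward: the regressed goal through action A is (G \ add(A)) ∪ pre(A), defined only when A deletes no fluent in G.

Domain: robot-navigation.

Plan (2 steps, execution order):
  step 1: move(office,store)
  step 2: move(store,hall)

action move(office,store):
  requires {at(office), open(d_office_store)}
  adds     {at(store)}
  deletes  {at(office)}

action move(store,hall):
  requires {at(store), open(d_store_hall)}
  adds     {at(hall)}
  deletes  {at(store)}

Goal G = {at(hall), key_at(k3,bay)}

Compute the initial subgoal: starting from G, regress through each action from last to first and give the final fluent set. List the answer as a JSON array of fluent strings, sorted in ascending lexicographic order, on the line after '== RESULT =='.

Regress step by step:
  through step 2 (move(store,hall)): drop {at(hall)}, keep {key_at(k3,bay)}, require {at(store), open(d_store_hall)}
    → {at(store), key_at(k3,bay), open(d_store_hall)}
  through step 1 (move(office,store)): drop {at(store)}, keep {key_at(k3,bay), open(d_store_hall)}, require {at(office), open(d_office_store)}
    → {at(office), key_at(k3,bay), open(d_office_store), open(d_store_hall)}

== RESULT ==
["at(office)", "key_at(k3,bay)", "open(d_office_store)", "open(d_store_hall)"]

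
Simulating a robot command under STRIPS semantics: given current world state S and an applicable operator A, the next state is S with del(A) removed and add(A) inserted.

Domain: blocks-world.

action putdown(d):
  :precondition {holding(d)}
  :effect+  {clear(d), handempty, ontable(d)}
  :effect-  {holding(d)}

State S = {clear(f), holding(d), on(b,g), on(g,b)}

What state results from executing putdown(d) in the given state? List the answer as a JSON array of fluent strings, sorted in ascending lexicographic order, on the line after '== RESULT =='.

Compute (S \ del) ∪ add:
  pre ⊆ S: {holding(d)} ⊆ S  — applicable
  S \ del = {clear(f), on(b,g), on(g,b)}
  ∪ add   = {clear(d), clear(f), handempty, on(b,g), on(g,b), ontable(d)}

== RESULT ==
["clear(d)", "clear(f)", "handempty", "on(b,g)", "on(g,b)", "ontable(d)"]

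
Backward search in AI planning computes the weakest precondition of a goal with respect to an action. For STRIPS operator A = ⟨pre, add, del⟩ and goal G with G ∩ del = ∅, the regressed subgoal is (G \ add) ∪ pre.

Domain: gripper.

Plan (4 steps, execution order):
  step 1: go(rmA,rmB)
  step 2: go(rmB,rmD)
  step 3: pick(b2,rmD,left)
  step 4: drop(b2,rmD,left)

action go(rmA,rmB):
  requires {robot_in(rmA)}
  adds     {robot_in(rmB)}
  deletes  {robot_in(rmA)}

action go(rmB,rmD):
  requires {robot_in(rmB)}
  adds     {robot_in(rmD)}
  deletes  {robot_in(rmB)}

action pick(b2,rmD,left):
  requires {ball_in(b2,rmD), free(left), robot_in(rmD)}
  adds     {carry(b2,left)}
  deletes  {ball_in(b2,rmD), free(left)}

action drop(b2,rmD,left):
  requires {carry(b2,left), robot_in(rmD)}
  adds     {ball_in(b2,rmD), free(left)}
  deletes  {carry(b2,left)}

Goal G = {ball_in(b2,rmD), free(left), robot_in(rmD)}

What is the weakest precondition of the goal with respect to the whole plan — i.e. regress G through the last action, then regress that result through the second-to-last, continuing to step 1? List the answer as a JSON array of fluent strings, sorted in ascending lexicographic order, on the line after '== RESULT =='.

Regress step by step:
  through step 4 (drop(b2,rmD,left)): drop {ball_in(b2,rmD), free(left)}, keep {robot_in(rmD)}, require {carry(b2,left), robot_in(rmD)}
    → {carry(b2,left), robot_in(rmD)}
  through step 3 (pick(b2,rmD,left)): drop {carry(b2,left)}, keep {robot_in(rmD)}, require {ball_in(b2,rmD), free(left), robot_in(rmD)}
    → {ball_in(b2,rmD), free(left), robot_in(rmD)}
  through step 2 (go(rmB,rmD)): drop {robot_in(rmD)}, keep {ball_in(b2,rmD), free(left)}, require {robot_in(rmB)}
    → {ball_in(b2,rmD), free(left), robot_in(rmB)}
  through step 1 (go(rmA,rmB)): drop {robot_in(rmB)}, keep {ball_in(b2,rmD), free(left)}, require {robot_in(rmA)}
    → {ball_in(b2,rmD), free(left), robot_in(rmA)}

== RESULT ==
["ball_in(b2,rmD)", "free(left)", "robot_in(rmA)"]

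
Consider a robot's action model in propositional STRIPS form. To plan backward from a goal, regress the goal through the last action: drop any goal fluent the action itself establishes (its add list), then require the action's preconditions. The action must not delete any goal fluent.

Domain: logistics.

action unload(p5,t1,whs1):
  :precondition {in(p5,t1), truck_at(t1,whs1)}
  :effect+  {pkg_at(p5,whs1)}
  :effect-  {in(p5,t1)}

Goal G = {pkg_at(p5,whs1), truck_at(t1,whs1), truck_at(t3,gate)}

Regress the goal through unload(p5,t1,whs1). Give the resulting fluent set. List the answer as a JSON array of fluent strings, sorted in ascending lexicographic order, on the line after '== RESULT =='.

Regress:
  G ∩ del = {}  (empty — regression defined)
  G \ add = {pkg_at(p5,whs1), truck_at(t1,whs1), truck_at(t3,gate)} \ {pkg_at(p5,whs1)} = {truck_at(t1,whs1), truck_at(t3,gate)}
  ∪ pre   = {truck_at(t1,whs1), truck_at(t3,gate)} ∪ {in(p5,t1), truck_at(t1,whs1)}
          = {in(p5,t1), truck_at(t1,whs1), truck_at(t3,gate)}

== RESULT ==
["in(p5,t1)", "truck_at(t1,whs1)", "truck_at(t3,gate)"]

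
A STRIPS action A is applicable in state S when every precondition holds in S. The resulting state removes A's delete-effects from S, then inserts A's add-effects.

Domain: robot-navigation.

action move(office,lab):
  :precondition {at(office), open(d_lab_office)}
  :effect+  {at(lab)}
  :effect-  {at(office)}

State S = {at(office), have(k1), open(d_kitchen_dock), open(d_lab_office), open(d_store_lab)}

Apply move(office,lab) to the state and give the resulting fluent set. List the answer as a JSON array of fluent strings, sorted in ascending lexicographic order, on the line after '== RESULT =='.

Compute (S \ del) ∪ add:
  pre ⊆ S: {at(office), open(d_lab_office)} ⊆ S  — applicable
  S \ del = {have(k1), open(d_kitchen_dock), open(d_lab_office), open(d_store_lab)}
  ∪ add   = {at(lab), have(k1), open(d_kitchen_dock), open(d_lab_office), open(d_store_lab)}

== RESULT ==
["at(lab)", "have(k1)", "open(d_kitchen_dock)", "open(d_lab_office)", "open(d_store_lab)"]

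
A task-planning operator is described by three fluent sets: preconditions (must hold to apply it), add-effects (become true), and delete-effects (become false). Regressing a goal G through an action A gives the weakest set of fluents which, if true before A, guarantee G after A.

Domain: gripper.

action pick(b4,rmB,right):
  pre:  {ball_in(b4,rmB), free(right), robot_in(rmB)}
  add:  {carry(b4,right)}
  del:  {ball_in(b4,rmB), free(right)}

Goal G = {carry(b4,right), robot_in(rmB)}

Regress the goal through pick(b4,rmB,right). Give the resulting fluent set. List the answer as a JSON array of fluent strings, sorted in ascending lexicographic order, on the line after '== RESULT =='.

Regress:
  G ∩ del = {}  (empty — regression defined)
  G \ add = {carry(b4,right), robot_in(rmB)} \ {carry(b4,right)} = {robot_in(rmB)}
  ∪ pre   = {robot_in(rmB)} ∪ {ball_in(b4,rmB), free(right), robot_in(rmB)}
          = {ball_in(b4,rmB), free(right), robot_in(rmB)}

== RESULT ==
["ball_in(b4,rmB)", "free(right)", "robot_in(rmB)"]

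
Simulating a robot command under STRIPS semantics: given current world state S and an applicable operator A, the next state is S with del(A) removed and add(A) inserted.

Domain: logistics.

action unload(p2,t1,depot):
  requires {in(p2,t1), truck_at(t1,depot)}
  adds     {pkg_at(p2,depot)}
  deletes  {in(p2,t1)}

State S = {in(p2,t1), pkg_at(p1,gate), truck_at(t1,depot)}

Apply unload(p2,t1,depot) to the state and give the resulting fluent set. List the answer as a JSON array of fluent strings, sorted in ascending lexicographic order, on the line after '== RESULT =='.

Progress:
  pre ⊆ S: {in(p2,t1), truck_at(t1,depot)} ⊆ S  — applicable
  S \ del = {pkg_at(p1,gate), truck_at(t1,depot)}
  ∪ add   = {pkg_at(p1,gate), pkg_at(p2,depot), truck_at(t1,depot)}

== RESULT ==
["pkg_at(p1,gate)", "pkg_at(p2,depot)", "truck_at(t1,depot)"]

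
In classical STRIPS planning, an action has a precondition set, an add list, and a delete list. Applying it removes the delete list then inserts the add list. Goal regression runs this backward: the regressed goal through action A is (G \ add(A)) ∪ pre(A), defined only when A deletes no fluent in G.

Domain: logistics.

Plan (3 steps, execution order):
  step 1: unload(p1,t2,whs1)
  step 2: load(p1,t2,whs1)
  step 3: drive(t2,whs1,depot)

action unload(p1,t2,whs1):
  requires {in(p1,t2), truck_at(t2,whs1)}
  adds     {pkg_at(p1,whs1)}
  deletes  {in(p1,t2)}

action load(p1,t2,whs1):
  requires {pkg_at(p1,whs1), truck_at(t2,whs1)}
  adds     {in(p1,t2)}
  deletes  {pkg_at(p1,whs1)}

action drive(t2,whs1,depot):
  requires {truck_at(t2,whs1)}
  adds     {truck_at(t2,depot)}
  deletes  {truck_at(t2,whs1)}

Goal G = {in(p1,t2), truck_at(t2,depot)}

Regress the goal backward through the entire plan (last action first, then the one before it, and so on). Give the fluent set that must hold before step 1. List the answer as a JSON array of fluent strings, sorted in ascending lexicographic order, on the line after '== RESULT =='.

Regress step by step:
  through step 3 (drive(t2,whs1,depot)): drop {truck_at(t2,depot)}, keep {in(p1,t2)}, require {truck_at(t2,whs1)}
    → {in(p1,t2), truck_at(t2,whs1)}
  through step 2 (load(p1,t2,whs1)): drop {in(p1,t2)}, keep {truck_at(t2,whs1)}, require {pkg_at(p1,whs1), truck_at(t2,whs1)}
    → {pkg_at(p1,whs1), truck_at(t2,whs1)}
  through step 1 (unload(p1,t2,whs1)): drop {pkg_at(p1,whs1)}, keep {truck_at(t2,whs1)}, require {in(p1,t2), truck_at(t2,whs1)}
    → {in(p1,t2), truck_at(t2,whs1)}

== RESULT ==
["in(p1,t2)", "truck_at(t2,whs1)"]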